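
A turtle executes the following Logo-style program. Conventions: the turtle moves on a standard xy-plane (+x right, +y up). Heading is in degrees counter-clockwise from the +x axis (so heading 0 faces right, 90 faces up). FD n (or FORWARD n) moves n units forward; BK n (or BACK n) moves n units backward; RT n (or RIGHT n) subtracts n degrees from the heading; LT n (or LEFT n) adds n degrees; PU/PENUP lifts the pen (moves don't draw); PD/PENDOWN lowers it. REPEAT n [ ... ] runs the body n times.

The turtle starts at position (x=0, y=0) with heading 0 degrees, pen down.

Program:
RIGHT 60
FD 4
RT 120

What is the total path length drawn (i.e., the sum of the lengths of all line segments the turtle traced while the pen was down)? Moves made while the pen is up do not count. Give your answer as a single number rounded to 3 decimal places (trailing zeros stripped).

Executing turtle program step by step:
Start: pos=(0,0), heading=0, pen down
RT 60: heading 0 -> 300
FD 4: (0,0) -> (2,-3.464) [heading=300, draw]
RT 120: heading 300 -> 180
Final: pos=(2,-3.464), heading=180, 1 segment(s) drawn

Segment lengths:
  seg 1: (0,0) -> (2,-3.464), length = 4
Total = 4

Answer: 4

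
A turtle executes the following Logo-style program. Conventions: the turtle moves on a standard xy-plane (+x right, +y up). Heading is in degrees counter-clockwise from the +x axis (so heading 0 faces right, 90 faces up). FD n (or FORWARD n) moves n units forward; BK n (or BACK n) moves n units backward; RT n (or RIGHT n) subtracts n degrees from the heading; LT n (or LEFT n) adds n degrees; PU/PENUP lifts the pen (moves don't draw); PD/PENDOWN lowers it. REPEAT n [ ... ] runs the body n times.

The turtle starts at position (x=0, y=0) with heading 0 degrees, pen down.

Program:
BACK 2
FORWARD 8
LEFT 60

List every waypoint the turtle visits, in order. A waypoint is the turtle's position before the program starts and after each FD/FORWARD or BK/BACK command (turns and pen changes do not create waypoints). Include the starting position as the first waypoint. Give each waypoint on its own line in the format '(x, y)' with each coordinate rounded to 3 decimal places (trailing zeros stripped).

Executing turtle program step by step:
Start: pos=(0,0), heading=0, pen down
BK 2: (0,0) -> (-2,0) [heading=0, draw]
FD 8: (-2,0) -> (6,0) [heading=0, draw]
LT 60: heading 0 -> 60
Final: pos=(6,0), heading=60, 2 segment(s) drawn
Waypoints (3 total):
(0, 0)
(-2, 0)
(6, 0)

Answer: (0, 0)
(-2, 0)
(6, 0)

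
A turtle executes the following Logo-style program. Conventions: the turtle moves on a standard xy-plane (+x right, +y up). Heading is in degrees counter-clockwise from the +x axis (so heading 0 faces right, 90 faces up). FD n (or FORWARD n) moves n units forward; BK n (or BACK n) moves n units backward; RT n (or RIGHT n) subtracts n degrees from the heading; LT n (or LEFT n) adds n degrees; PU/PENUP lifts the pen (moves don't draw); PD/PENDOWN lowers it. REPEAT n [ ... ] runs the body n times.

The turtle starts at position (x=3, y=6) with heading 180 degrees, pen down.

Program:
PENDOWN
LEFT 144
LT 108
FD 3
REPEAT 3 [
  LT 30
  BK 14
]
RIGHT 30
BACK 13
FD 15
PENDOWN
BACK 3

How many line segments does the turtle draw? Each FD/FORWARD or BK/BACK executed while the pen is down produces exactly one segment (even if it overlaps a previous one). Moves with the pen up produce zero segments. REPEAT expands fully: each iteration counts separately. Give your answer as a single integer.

Executing turtle program step by step:
Start: pos=(3,6), heading=180, pen down
PD: pen down
LT 144: heading 180 -> 324
LT 108: heading 324 -> 72
FD 3: (3,6) -> (3.927,8.853) [heading=72, draw]
REPEAT 3 [
  -- iteration 1/3 --
  LT 30: heading 72 -> 102
  BK 14: (3.927,8.853) -> (6.838,-4.841) [heading=102, draw]
  -- iteration 2/3 --
  LT 30: heading 102 -> 132
  BK 14: (6.838,-4.841) -> (16.206,-15.245) [heading=132, draw]
  -- iteration 3/3 --
  LT 30: heading 132 -> 162
  BK 14: (16.206,-15.245) -> (29.52,-19.571) [heading=162, draw]
]
RT 30: heading 162 -> 132
BK 13: (29.52,-19.571) -> (38.219,-29.232) [heading=132, draw]
FD 15: (38.219,-29.232) -> (28.182,-18.085) [heading=132, draw]
PD: pen down
BK 3: (28.182,-18.085) -> (30.19,-20.314) [heading=132, draw]
Final: pos=(30.19,-20.314), heading=132, 7 segment(s) drawn
Segments drawn: 7

Answer: 7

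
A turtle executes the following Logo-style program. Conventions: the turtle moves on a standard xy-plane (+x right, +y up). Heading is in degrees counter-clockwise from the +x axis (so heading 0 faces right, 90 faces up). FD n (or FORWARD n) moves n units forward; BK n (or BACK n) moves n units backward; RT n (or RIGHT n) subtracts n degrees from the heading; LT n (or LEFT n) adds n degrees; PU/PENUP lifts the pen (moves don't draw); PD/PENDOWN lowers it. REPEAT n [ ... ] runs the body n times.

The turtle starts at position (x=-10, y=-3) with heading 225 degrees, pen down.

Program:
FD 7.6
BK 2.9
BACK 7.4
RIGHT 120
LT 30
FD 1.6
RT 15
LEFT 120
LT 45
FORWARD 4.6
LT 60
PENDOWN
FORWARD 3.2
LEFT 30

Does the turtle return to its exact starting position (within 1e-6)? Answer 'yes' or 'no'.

Executing turtle program step by step:
Start: pos=(-10,-3), heading=225, pen down
FD 7.6: (-10,-3) -> (-15.374,-8.374) [heading=225, draw]
BK 2.9: (-15.374,-8.374) -> (-13.323,-6.323) [heading=225, draw]
BK 7.4: (-13.323,-6.323) -> (-8.091,-1.091) [heading=225, draw]
RT 120: heading 225 -> 105
LT 30: heading 105 -> 135
FD 1.6: (-8.091,-1.091) -> (-9.222,0.041) [heading=135, draw]
RT 15: heading 135 -> 120
LT 120: heading 120 -> 240
LT 45: heading 240 -> 285
FD 4.6: (-9.222,0.041) -> (-8.032,-4.403) [heading=285, draw]
LT 60: heading 285 -> 345
PD: pen down
FD 3.2: (-8.032,-4.403) -> (-4.941,-5.231) [heading=345, draw]
LT 30: heading 345 -> 15
Final: pos=(-4.941,-5.231), heading=15, 6 segment(s) drawn

Start position: (-10, -3)
Final position: (-4.941, -5.231)
Distance = 5.529; >= 1e-6 -> NOT closed

Answer: no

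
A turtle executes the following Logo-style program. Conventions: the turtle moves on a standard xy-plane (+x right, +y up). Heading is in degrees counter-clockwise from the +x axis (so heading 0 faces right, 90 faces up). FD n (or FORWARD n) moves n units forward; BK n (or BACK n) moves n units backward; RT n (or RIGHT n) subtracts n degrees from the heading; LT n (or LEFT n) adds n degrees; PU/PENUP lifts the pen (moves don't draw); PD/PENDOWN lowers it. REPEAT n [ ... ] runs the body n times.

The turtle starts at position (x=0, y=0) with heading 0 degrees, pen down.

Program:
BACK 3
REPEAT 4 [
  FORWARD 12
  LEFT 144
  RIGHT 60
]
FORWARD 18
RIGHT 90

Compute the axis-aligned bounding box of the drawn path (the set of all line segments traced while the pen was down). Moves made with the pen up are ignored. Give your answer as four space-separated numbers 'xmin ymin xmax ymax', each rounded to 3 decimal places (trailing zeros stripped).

Answer: -5.192 -4.305 11.252 14.429

Derivation:
Executing turtle program step by step:
Start: pos=(0,0), heading=0, pen down
BK 3: (0,0) -> (-3,0) [heading=0, draw]
REPEAT 4 [
  -- iteration 1/4 --
  FD 12: (-3,0) -> (9,0) [heading=0, draw]
  LT 144: heading 0 -> 144
  RT 60: heading 144 -> 84
  -- iteration 2/4 --
  FD 12: (9,0) -> (10.254,11.934) [heading=84, draw]
  LT 144: heading 84 -> 228
  RT 60: heading 228 -> 168
  -- iteration 3/4 --
  FD 12: (10.254,11.934) -> (-1.483,14.429) [heading=168, draw]
  LT 144: heading 168 -> 312
  RT 60: heading 312 -> 252
  -- iteration 4/4 --
  FD 12: (-1.483,14.429) -> (-5.192,3.017) [heading=252, draw]
  LT 144: heading 252 -> 36
  RT 60: heading 36 -> 336
]
FD 18: (-5.192,3.017) -> (11.252,-4.305) [heading=336, draw]
RT 90: heading 336 -> 246
Final: pos=(11.252,-4.305), heading=246, 6 segment(s) drawn

Segment endpoints: x in {-5.192, -3, -1.483, 0, 9, 10.254, 11.252}, y in {-4.305, 0, 3.017, 11.934, 14.429}
xmin=-5.192, ymin=-4.305, xmax=11.252, ymax=14.429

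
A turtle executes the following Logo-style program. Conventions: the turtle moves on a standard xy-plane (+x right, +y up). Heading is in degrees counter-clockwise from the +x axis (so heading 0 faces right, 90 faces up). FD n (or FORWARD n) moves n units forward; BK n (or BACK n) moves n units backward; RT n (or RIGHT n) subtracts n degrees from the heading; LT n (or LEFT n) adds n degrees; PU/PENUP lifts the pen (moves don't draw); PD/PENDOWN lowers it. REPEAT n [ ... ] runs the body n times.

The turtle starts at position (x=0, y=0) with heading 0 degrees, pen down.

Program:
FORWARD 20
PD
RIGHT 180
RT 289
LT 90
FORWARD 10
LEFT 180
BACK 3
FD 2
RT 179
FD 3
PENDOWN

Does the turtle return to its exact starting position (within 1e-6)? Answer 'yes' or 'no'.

Executing turtle program step by step:
Start: pos=(0,0), heading=0, pen down
FD 20: (0,0) -> (20,0) [heading=0, draw]
PD: pen down
RT 180: heading 0 -> 180
RT 289: heading 180 -> 251
LT 90: heading 251 -> 341
FD 10: (20,0) -> (29.455,-3.256) [heading=341, draw]
LT 180: heading 341 -> 161
BK 3: (29.455,-3.256) -> (32.292,-4.232) [heading=161, draw]
FD 2: (32.292,-4.232) -> (30.401,-3.581) [heading=161, draw]
RT 179: heading 161 -> 342
FD 3: (30.401,-3.581) -> (33.254,-4.508) [heading=342, draw]
PD: pen down
Final: pos=(33.254,-4.508), heading=342, 5 segment(s) drawn

Start position: (0, 0)
Final position: (33.254, -4.508)
Distance = 33.558; >= 1e-6 -> NOT closed

Answer: no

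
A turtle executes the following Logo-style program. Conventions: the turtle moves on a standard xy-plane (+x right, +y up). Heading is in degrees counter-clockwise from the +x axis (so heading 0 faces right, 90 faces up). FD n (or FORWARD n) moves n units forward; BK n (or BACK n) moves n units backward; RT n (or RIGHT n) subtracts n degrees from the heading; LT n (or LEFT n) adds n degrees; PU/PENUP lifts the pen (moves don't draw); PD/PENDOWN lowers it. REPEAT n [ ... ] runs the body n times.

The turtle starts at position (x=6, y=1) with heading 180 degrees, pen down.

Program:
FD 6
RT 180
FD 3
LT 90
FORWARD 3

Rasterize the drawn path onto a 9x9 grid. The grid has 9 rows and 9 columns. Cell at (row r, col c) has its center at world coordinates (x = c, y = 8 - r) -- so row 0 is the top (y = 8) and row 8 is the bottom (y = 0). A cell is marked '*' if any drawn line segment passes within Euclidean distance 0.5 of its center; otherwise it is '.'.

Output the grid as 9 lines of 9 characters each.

Answer: .........
.........
.........
.........
...*.....
...*.....
...*.....
*******..
.........

Derivation:
Segment 0: (6,1) -> (0,1)
Segment 1: (0,1) -> (3,1)
Segment 2: (3,1) -> (3,4)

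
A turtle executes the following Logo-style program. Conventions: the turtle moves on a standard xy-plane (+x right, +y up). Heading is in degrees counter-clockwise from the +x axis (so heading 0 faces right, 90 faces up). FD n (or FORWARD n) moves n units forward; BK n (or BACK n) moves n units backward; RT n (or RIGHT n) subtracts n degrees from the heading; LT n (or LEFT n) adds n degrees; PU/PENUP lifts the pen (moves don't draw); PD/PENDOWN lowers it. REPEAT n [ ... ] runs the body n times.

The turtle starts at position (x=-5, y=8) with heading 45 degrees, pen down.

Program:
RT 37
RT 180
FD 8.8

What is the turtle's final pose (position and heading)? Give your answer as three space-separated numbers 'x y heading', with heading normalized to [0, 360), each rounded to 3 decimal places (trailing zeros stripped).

Answer: -13.714 6.775 188

Derivation:
Executing turtle program step by step:
Start: pos=(-5,8), heading=45, pen down
RT 37: heading 45 -> 8
RT 180: heading 8 -> 188
FD 8.8: (-5,8) -> (-13.714,6.775) [heading=188, draw]
Final: pos=(-13.714,6.775), heading=188, 1 segment(s) drawn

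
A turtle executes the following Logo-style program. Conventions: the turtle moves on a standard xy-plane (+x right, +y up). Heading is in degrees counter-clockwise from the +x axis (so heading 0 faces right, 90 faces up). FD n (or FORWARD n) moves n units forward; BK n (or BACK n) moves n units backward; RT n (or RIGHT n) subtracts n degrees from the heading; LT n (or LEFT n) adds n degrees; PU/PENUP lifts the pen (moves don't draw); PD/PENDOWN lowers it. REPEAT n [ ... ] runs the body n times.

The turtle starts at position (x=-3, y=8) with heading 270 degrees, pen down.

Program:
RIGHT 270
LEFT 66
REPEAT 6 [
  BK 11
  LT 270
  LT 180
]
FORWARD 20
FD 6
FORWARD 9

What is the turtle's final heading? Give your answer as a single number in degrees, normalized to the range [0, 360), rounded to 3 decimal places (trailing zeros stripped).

Executing turtle program step by step:
Start: pos=(-3,8), heading=270, pen down
RT 270: heading 270 -> 0
LT 66: heading 0 -> 66
REPEAT 6 [
  -- iteration 1/6 --
  BK 11: (-3,8) -> (-7.474,-2.049) [heading=66, draw]
  LT 270: heading 66 -> 336
  LT 180: heading 336 -> 156
  -- iteration 2/6 --
  BK 11: (-7.474,-2.049) -> (2.575,-6.523) [heading=156, draw]
  LT 270: heading 156 -> 66
  LT 180: heading 66 -> 246
  -- iteration 3/6 --
  BK 11: (2.575,-6.523) -> (7.049,3.526) [heading=246, draw]
  LT 270: heading 246 -> 156
  LT 180: heading 156 -> 336
  -- iteration 4/6 --
  BK 11: (7.049,3.526) -> (-3,8) [heading=336, draw]
  LT 270: heading 336 -> 246
  LT 180: heading 246 -> 66
  -- iteration 5/6 --
  BK 11: (-3,8) -> (-7.474,-2.049) [heading=66, draw]
  LT 270: heading 66 -> 336
  LT 180: heading 336 -> 156
  -- iteration 6/6 --
  BK 11: (-7.474,-2.049) -> (2.575,-6.523) [heading=156, draw]
  LT 270: heading 156 -> 66
  LT 180: heading 66 -> 246
]
FD 20: (2.575,-6.523) -> (-5.56,-24.794) [heading=246, draw]
FD 6: (-5.56,-24.794) -> (-8,-30.275) [heading=246, draw]
FD 9: (-8,-30.275) -> (-11.661,-38.497) [heading=246, draw]
Final: pos=(-11.661,-38.497), heading=246, 9 segment(s) drawn

Answer: 246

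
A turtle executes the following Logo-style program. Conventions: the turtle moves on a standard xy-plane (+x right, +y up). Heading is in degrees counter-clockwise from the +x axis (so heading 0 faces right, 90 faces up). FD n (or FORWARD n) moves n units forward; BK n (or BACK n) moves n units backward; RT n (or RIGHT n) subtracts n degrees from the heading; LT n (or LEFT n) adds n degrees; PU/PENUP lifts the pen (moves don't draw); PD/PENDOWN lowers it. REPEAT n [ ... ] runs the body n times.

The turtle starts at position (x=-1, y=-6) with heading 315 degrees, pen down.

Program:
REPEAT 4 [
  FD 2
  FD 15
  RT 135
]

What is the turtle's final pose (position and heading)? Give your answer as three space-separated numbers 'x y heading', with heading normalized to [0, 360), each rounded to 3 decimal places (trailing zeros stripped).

Executing turtle program step by step:
Start: pos=(-1,-6), heading=315, pen down
REPEAT 4 [
  -- iteration 1/4 --
  FD 2: (-1,-6) -> (0.414,-7.414) [heading=315, draw]
  FD 15: (0.414,-7.414) -> (11.021,-18.021) [heading=315, draw]
  RT 135: heading 315 -> 180
  -- iteration 2/4 --
  FD 2: (11.021,-18.021) -> (9.021,-18.021) [heading=180, draw]
  FD 15: (9.021,-18.021) -> (-5.979,-18.021) [heading=180, draw]
  RT 135: heading 180 -> 45
  -- iteration 3/4 --
  FD 2: (-5.979,-18.021) -> (-4.565,-16.607) [heading=45, draw]
  FD 15: (-4.565,-16.607) -> (6.042,-6) [heading=45, draw]
  RT 135: heading 45 -> 270
  -- iteration 4/4 --
  FD 2: (6.042,-6) -> (6.042,-8) [heading=270, draw]
  FD 15: (6.042,-8) -> (6.042,-23) [heading=270, draw]
  RT 135: heading 270 -> 135
]
Final: pos=(6.042,-23), heading=135, 8 segment(s) drawn

Answer: 6.042 -23 135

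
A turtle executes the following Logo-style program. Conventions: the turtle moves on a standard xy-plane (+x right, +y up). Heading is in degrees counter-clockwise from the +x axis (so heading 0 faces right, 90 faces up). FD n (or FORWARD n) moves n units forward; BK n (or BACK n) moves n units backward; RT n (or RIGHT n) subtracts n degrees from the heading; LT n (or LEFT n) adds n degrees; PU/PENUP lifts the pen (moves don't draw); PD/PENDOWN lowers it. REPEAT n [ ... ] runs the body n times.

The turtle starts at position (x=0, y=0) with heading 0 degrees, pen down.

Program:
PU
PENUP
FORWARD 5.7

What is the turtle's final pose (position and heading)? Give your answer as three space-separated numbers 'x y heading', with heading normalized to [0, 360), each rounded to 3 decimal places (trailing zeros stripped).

Executing turtle program step by step:
Start: pos=(0,0), heading=0, pen down
PU: pen up
PU: pen up
FD 5.7: (0,0) -> (5.7,0) [heading=0, move]
Final: pos=(5.7,0), heading=0, 0 segment(s) drawn

Answer: 5.7 0 0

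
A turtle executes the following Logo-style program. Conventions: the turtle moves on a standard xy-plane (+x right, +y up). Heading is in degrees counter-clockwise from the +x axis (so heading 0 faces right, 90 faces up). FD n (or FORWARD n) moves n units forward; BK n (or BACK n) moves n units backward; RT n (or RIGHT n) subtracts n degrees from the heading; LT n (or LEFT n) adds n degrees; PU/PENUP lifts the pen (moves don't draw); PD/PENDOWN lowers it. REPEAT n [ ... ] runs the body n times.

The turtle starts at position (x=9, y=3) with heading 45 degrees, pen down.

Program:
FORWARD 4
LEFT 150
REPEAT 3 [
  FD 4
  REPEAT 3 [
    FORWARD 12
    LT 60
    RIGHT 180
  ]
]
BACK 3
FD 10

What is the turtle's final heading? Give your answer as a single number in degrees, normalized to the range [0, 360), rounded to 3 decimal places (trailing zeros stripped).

Answer: 195

Derivation:
Executing turtle program step by step:
Start: pos=(9,3), heading=45, pen down
FD 4: (9,3) -> (11.828,5.828) [heading=45, draw]
LT 150: heading 45 -> 195
REPEAT 3 [
  -- iteration 1/3 --
  FD 4: (11.828,5.828) -> (7.965,4.793) [heading=195, draw]
  REPEAT 3 [
    -- iteration 1/3 --
    FD 12: (7.965,4.793) -> (-3.626,1.687) [heading=195, draw]
    LT 60: heading 195 -> 255
    RT 180: heading 255 -> 75
    -- iteration 2/3 --
    FD 12: (-3.626,1.687) -> (-0.521,13.278) [heading=75, draw]
    LT 60: heading 75 -> 135
    RT 180: heading 135 -> 315
    -- iteration 3/3 --
    FD 12: (-0.521,13.278) -> (7.965,4.793) [heading=315, draw]
    LT 60: heading 315 -> 15
    RT 180: heading 15 -> 195
  ]
  -- iteration 2/3 --
  FD 4: (7.965,4.793) -> (4.101,3.758) [heading=195, draw]
  REPEAT 3 [
    -- iteration 1/3 --
    FD 12: (4.101,3.758) -> (-7.49,0.652) [heading=195, draw]
    LT 60: heading 195 -> 255
    RT 180: heading 255 -> 75
    -- iteration 2/3 --
    FD 12: (-7.49,0.652) -> (-4.384,12.243) [heading=75, draw]
    LT 60: heading 75 -> 135
    RT 180: heading 135 -> 315
    -- iteration 3/3 --
    FD 12: (-4.384,12.243) -> (4.101,3.758) [heading=315, draw]
    LT 60: heading 315 -> 15
    RT 180: heading 15 -> 195
  ]
  -- iteration 3/3 --
  FD 4: (4.101,3.758) -> (0.237,2.723) [heading=195, draw]
  REPEAT 3 [
    -- iteration 1/3 --
    FD 12: (0.237,2.723) -> (-11.354,-0.383) [heading=195, draw]
    LT 60: heading 195 -> 255
    RT 180: heading 255 -> 75
    -- iteration 2/3 --
    FD 12: (-11.354,-0.383) -> (-8.248,11.208) [heading=75, draw]
    LT 60: heading 75 -> 135
    RT 180: heading 135 -> 315
    -- iteration 3/3 --
    FD 12: (-8.248,11.208) -> (0.237,2.723) [heading=315, draw]
    LT 60: heading 315 -> 15
    RT 180: heading 15 -> 195
  ]
]
BK 3: (0.237,2.723) -> (3.135,3.499) [heading=195, draw]
FD 10: (3.135,3.499) -> (-6.524,0.911) [heading=195, draw]
Final: pos=(-6.524,0.911), heading=195, 15 segment(s) drawn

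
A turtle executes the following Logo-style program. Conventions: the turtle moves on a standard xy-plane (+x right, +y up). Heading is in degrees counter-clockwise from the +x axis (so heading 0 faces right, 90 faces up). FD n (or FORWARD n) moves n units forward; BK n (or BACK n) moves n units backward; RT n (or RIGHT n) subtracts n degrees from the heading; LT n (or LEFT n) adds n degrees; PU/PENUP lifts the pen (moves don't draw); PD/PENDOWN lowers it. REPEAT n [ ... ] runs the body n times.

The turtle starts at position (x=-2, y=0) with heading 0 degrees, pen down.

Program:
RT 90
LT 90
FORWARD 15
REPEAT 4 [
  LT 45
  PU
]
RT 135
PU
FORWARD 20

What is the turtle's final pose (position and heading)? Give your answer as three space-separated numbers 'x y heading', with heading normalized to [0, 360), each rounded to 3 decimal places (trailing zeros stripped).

Executing turtle program step by step:
Start: pos=(-2,0), heading=0, pen down
RT 90: heading 0 -> 270
LT 90: heading 270 -> 0
FD 15: (-2,0) -> (13,0) [heading=0, draw]
REPEAT 4 [
  -- iteration 1/4 --
  LT 45: heading 0 -> 45
  PU: pen up
  -- iteration 2/4 --
  LT 45: heading 45 -> 90
  PU: pen up
  -- iteration 3/4 --
  LT 45: heading 90 -> 135
  PU: pen up
  -- iteration 4/4 --
  LT 45: heading 135 -> 180
  PU: pen up
]
RT 135: heading 180 -> 45
PU: pen up
FD 20: (13,0) -> (27.142,14.142) [heading=45, move]
Final: pos=(27.142,14.142), heading=45, 1 segment(s) drawn

Answer: 27.142 14.142 45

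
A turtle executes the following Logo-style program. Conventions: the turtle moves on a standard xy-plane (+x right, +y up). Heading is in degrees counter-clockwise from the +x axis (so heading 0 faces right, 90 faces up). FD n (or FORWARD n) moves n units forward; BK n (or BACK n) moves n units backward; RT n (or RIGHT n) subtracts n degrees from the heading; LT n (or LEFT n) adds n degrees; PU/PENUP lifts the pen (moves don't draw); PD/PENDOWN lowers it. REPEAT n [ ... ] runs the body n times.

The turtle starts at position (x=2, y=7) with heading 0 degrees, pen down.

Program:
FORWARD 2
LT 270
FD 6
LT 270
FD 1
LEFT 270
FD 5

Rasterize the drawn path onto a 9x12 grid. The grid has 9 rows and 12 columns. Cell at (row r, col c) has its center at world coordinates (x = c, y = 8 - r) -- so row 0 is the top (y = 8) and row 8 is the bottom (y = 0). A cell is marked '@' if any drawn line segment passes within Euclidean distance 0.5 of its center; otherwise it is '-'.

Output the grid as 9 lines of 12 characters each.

Segment 0: (2,7) -> (4,7)
Segment 1: (4,7) -> (4,1)
Segment 2: (4,1) -> (3,1)
Segment 3: (3,1) -> (3,6)

Answer: ------------
--@@@-------
---@@-------
---@@-------
---@@-------
---@@-------
---@@-------
---@@-------
------------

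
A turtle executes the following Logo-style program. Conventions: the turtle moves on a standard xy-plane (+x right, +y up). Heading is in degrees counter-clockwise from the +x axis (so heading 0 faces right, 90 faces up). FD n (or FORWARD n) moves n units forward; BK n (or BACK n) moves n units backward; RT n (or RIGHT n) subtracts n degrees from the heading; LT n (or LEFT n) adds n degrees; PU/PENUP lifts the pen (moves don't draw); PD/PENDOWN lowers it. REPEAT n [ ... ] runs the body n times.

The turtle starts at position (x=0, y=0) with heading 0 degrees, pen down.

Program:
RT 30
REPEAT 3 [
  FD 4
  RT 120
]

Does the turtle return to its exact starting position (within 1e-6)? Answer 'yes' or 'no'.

Executing turtle program step by step:
Start: pos=(0,0), heading=0, pen down
RT 30: heading 0 -> 330
REPEAT 3 [
  -- iteration 1/3 --
  FD 4: (0,0) -> (3.464,-2) [heading=330, draw]
  RT 120: heading 330 -> 210
  -- iteration 2/3 --
  FD 4: (3.464,-2) -> (0,-4) [heading=210, draw]
  RT 120: heading 210 -> 90
  -- iteration 3/3 --
  FD 4: (0,-4) -> (0,0) [heading=90, draw]
  RT 120: heading 90 -> 330
]
Final: pos=(0,0), heading=330, 3 segment(s) drawn

Start position: (0, 0)
Final position: (0, 0)
Distance = 0; < 1e-6 -> CLOSED

Answer: yes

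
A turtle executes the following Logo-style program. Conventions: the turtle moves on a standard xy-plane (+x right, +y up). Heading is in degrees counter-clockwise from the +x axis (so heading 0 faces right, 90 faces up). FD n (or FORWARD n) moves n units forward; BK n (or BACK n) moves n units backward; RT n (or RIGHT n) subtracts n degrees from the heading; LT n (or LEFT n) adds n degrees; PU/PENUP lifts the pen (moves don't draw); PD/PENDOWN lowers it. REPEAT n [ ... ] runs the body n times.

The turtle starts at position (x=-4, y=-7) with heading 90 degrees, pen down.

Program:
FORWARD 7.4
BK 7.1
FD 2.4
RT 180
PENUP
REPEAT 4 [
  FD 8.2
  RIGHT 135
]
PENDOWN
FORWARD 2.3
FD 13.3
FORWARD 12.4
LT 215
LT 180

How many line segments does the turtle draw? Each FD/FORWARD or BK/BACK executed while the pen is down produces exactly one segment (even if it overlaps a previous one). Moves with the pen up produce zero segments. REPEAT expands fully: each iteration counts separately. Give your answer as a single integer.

Answer: 6

Derivation:
Executing turtle program step by step:
Start: pos=(-4,-7), heading=90, pen down
FD 7.4: (-4,-7) -> (-4,0.4) [heading=90, draw]
BK 7.1: (-4,0.4) -> (-4,-6.7) [heading=90, draw]
FD 2.4: (-4,-6.7) -> (-4,-4.3) [heading=90, draw]
RT 180: heading 90 -> 270
PU: pen up
REPEAT 4 [
  -- iteration 1/4 --
  FD 8.2: (-4,-4.3) -> (-4,-12.5) [heading=270, move]
  RT 135: heading 270 -> 135
  -- iteration 2/4 --
  FD 8.2: (-4,-12.5) -> (-9.798,-6.702) [heading=135, move]
  RT 135: heading 135 -> 0
  -- iteration 3/4 --
  FD 8.2: (-9.798,-6.702) -> (-1.598,-6.702) [heading=0, move]
  RT 135: heading 0 -> 225
  -- iteration 4/4 --
  FD 8.2: (-1.598,-6.702) -> (-7.397,-12.5) [heading=225, move]
  RT 135: heading 225 -> 90
]
PD: pen down
FD 2.3: (-7.397,-12.5) -> (-7.397,-10.2) [heading=90, draw]
FD 13.3: (-7.397,-10.2) -> (-7.397,3.1) [heading=90, draw]
FD 12.4: (-7.397,3.1) -> (-7.397,15.5) [heading=90, draw]
LT 215: heading 90 -> 305
LT 180: heading 305 -> 125
Final: pos=(-7.397,15.5), heading=125, 6 segment(s) drawn
Segments drawn: 6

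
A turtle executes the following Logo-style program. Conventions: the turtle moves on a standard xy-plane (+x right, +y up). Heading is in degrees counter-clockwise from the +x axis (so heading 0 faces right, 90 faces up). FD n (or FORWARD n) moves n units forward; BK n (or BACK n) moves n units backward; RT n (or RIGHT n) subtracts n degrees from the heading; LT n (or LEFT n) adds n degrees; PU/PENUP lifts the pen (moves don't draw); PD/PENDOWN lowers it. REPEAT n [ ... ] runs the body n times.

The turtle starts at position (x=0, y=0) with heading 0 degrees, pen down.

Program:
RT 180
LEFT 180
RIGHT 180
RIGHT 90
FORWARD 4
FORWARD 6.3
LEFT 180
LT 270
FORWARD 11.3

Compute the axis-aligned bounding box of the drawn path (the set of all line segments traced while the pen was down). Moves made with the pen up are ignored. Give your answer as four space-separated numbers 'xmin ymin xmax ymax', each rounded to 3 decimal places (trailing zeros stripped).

Answer: -11.3 0 0 10.3

Derivation:
Executing turtle program step by step:
Start: pos=(0,0), heading=0, pen down
RT 180: heading 0 -> 180
LT 180: heading 180 -> 0
RT 180: heading 0 -> 180
RT 90: heading 180 -> 90
FD 4: (0,0) -> (0,4) [heading=90, draw]
FD 6.3: (0,4) -> (0,10.3) [heading=90, draw]
LT 180: heading 90 -> 270
LT 270: heading 270 -> 180
FD 11.3: (0,10.3) -> (-11.3,10.3) [heading=180, draw]
Final: pos=(-11.3,10.3), heading=180, 3 segment(s) drawn

Segment endpoints: x in {-11.3, 0, 0, 0}, y in {0, 4, 10.3, 10.3}
xmin=-11.3, ymin=0, xmax=0, ymax=10.3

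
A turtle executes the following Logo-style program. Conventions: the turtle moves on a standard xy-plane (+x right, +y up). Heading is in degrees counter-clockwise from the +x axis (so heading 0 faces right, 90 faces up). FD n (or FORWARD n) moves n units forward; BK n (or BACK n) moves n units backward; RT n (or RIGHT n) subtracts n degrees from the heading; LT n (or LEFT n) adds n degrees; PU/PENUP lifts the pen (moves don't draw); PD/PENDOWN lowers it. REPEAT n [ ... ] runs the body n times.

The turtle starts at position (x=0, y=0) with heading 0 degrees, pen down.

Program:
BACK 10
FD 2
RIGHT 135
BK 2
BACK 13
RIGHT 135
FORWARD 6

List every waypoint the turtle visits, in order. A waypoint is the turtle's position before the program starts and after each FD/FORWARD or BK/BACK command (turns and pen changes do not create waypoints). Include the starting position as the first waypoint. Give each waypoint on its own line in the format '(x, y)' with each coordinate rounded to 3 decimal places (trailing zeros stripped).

Executing turtle program step by step:
Start: pos=(0,0), heading=0, pen down
BK 10: (0,0) -> (-10,0) [heading=0, draw]
FD 2: (-10,0) -> (-8,0) [heading=0, draw]
RT 135: heading 0 -> 225
BK 2: (-8,0) -> (-6.586,1.414) [heading=225, draw]
BK 13: (-6.586,1.414) -> (2.607,10.607) [heading=225, draw]
RT 135: heading 225 -> 90
FD 6: (2.607,10.607) -> (2.607,16.607) [heading=90, draw]
Final: pos=(2.607,16.607), heading=90, 5 segment(s) drawn
Waypoints (6 total):
(0, 0)
(-10, 0)
(-8, 0)
(-6.586, 1.414)
(2.607, 10.607)
(2.607, 16.607)

Answer: (0, 0)
(-10, 0)
(-8, 0)
(-6.586, 1.414)
(2.607, 10.607)
(2.607, 16.607)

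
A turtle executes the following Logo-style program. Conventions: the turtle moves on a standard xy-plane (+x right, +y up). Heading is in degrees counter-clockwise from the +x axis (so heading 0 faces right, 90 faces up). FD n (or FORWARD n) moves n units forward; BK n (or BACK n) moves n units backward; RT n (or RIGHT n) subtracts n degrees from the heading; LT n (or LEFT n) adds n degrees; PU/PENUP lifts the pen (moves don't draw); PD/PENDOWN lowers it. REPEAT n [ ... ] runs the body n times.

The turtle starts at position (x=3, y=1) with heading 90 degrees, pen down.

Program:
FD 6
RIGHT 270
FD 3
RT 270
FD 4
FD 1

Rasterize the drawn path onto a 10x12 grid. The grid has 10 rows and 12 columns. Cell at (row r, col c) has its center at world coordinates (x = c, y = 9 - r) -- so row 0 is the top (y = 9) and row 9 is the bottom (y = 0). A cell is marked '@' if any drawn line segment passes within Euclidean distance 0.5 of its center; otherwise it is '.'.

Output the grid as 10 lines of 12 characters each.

Segment 0: (3,1) -> (3,7)
Segment 1: (3,7) -> (0,7)
Segment 2: (0,7) -> (0,3)
Segment 3: (0,3) -> (0,2)

Answer: ............
............
@@@@........
@..@........
@..@........
@..@........
@..@........
@..@........
...@........
............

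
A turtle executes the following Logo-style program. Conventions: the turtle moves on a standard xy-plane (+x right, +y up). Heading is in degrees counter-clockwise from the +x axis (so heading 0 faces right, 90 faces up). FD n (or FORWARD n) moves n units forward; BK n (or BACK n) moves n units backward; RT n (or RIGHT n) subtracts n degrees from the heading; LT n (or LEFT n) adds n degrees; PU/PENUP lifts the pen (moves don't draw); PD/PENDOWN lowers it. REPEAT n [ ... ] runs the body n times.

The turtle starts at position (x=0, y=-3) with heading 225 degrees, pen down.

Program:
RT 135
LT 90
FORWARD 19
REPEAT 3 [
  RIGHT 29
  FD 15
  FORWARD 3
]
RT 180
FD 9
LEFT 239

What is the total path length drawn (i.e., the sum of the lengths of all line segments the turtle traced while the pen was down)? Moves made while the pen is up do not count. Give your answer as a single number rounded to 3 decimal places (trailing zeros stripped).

Answer: 82

Derivation:
Executing turtle program step by step:
Start: pos=(0,-3), heading=225, pen down
RT 135: heading 225 -> 90
LT 90: heading 90 -> 180
FD 19: (0,-3) -> (-19,-3) [heading=180, draw]
REPEAT 3 [
  -- iteration 1/3 --
  RT 29: heading 180 -> 151
  FD 15: (-19,-3) -> (-32.119,4.272) [heading=151, draw]
  FD 3: (-32.119,4.272) -> (-34.743,5.727) [heading=151, draw]
  -- iteration 2/3 --
  RT 29: heading 151 -> 122
  FD 15: (-34.743,5.727) -> (-42.692,18.447) [heading=122, draw]
  FD 3: (-42.692,18.447) -> (-44.282,20.991) [heading=122, draw]
  -- iteration 3/3 --
  RT 29: heading 122 -> 93
  FD 15: (-44.282,20.991) -> (-45.067,35.971) [heading=93, draw]
  FD 3: (-45.067,35.971) -> (-45.224,38.967) [heading=93, draw]
]
RT 180: heading 93 -> 273
FD 9: (-45.224,38.967) -> (-44.753,29.979) [heading=273, draw]
LT 239: heading 273 -> 152
Final: pos=(-44.753,29.979), heading=152, 8 segment(s) drawn

Segment lengths:
  seg 1: (0,-3) -> (-19,-3), length = 19
  seg 2: (-19,-3) -> (-32.119,4.272), length = 15
  seg 3: (-32.119,4.272) -> (-34.743,5.727), length = 3
  seg 4: (-34.743,5.727) -> (-42.692,18.447), length = 15
  seg 5: (-42.692,18.447) -> (-44.282,20.991), length = 3
  seg 6: (-44.282,20.991) -> (-45.067,35.971), length = 15
  seg 7: (-45.067,35.971) -> (-45.224,38.967), length = 3
  seg 8: (-45.224,38.967) -> (-44.753,29.979), length = 9
Total = 82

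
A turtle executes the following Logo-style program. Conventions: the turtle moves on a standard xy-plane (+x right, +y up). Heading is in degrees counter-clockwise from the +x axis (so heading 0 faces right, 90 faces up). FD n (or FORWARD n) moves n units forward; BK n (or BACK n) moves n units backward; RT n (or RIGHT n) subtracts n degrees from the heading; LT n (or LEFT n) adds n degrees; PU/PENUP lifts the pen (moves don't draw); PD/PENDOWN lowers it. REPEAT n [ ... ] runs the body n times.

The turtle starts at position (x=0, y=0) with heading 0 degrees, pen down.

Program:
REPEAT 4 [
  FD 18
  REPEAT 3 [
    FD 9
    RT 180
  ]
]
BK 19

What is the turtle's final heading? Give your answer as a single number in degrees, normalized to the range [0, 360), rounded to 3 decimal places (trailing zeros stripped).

Executing turtle program step by step:
Start: pos=(0,0), heading=0, pen down
REPEAT 4 [
  -- iteration 1/4 --
  FD 18: (0,0) -> (18,0) [heading=0, draw]
  REPEAT 3 [
    -- iteration 1/3 --
    FD 9: (18,0) -> (27,0) [heading=0, draw]
    RT 180: heading 0 -> 180
    -- iteration 2/3 --
    FD 9: (27,0) -> (18,0) [heading=180, draw]
    RT 180: heading 180 -> 0
    -- iteration 3/3 --
    FD 9: (18,0) -> (27,0) [heading=0, draw]
    RT 180: heading 0 -> 180
  ]
  -- iteration 2/4 --
  FD 18: (27,0) -> (9,0) [heading=180, draw]
  REPEAT 3 [
    -- iteration 1/3 --
    FD 9: (9,0) -> (0,0) [heading=180, draw]
    RT 180: heading 180 -> 0
    -- iteration 2/3 --
    FD 9: (0,0) -> (9,0) [heading=0, draw]
    RT 180: heading 0 -> 180
    -- iteration 3/3 --
    FD 9: (9,0) -> (0,0) [heading=180, draw]
    RT 180: heading 180 -> 0
  ]
  -- iteration 3/4 --
  FD 18: (0,0) -> (18,0) [heading=0, draw]
  REPEAT 3 [
    -- iteration 1/3 --
    FD 9: (18,0) -> (27,0) [heading=0, draw]
    RT 180: heading 0 -> 180
    -- iteration 2/3 --
    FD 9: (27,0) -> (18,0) [heading=180, draw]
    RT 180: heading 180 -> 0
    -- iteration 3/3 --
    FD 9: (18,0) -> (27,0) [heading=0, draw]
    RT 180: heading 0 -> 180
  ]
  -- iteration 4/4 --
  FD 18: (27,0) -> (9,0) [heading=180, draw]
  REPEAT 3 [
    -- iteration 1/3 --
    FD 9: (9,0) -> (0,0) [heading=180, draw]
    RT 180: heading 180 -> 0
    -- iteration 2/3 --
    FD 9: (0,0) -> (9,0) [heading=0, draw]
    RT 180: heading 0 -> 180
    -- iteration 3/3 --
    FD 9: (9,0) -> (0,0) [heading=180, draw]
    RT 180: heading 180 -> 0
  ]
]
BK 19: (0,0) -> (-19,0) [heading=0, draw]
Final: pos=(-19,0), heading=0, 17 segment(s) drawn

Answer: 0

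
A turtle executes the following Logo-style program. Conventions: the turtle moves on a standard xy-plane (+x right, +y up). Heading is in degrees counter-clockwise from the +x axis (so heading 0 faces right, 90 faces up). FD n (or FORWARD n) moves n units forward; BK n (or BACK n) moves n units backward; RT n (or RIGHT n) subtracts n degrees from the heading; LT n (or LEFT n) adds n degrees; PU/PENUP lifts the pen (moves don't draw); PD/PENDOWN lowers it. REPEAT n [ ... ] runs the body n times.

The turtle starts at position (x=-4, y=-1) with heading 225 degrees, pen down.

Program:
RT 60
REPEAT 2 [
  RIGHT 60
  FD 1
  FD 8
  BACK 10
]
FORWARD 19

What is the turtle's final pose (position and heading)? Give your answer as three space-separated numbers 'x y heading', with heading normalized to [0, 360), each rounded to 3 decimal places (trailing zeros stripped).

Executing turtle program step by step:
Start: pos=(-4,-1), heading=225, pen down
RT 60: heading 225 -> 165
REPEAT 2 [
  -- iteration 1/2 --
  RT 60: heading 165 -> 105
  FD 1: (-4,-1) -> (-4.259,-0.034) [heading=105, draw]
  FD 8: (-4.259,-0.034) -> (-6.329,7.693) [heading=105, draw]
  BK 10: (-6.329,7.693) -> (-3.741,-1.966) [heading=105, draw]
  -- iteration 2/2 --
  RT 60: heading 105 -> 45
  FD 1: (-3.741,-1.966) -> (-3.034,-1.259) [heading=45, draw]
  FD 8: (-3.034,-1.259) -> (2.623,4.398) [heading=45, draw]
  BK 10: (2.623,4.398) -> (-4.448,-2.673) [heading=45, draw]
]
FD 19: (-4.448,-2.673) -> (8.987,10.762) [heading=45, draw]
Final: pos=(8.987,10.762), heading=45, 7 segment(s) drawn

Answer: 8.987 10.762 45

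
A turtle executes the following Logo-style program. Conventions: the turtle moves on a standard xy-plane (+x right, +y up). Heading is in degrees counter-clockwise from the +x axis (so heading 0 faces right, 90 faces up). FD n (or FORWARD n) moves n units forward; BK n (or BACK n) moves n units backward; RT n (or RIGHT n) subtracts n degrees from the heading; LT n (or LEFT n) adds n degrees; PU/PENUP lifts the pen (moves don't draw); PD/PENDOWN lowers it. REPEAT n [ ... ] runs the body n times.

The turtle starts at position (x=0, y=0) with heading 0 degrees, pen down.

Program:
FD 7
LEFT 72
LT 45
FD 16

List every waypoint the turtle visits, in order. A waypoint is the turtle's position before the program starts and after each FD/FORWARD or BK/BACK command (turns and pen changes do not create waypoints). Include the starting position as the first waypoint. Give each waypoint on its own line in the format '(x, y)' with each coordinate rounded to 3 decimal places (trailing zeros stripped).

Executing turtle program step by step:
Start: pos=(0,0), heading=0, pen down
FD 7: (0,0) -> (7,0) [heading=0, draw]
LT 72: heading 0 -> 72
LT 45: heading 72 -> 117
FD 16: (7,0) -> (-0.264,14.256) [heading=117, draw]
Final: pos=(-0.264,14.256), heading=117, 2 segment(s) drawn
Waypoints (3 total):
(0, 0)
(7, 0)
(-0.264, 14.256)

Answer: (0, 0)
(7, 0)
(-0.264, 14.256)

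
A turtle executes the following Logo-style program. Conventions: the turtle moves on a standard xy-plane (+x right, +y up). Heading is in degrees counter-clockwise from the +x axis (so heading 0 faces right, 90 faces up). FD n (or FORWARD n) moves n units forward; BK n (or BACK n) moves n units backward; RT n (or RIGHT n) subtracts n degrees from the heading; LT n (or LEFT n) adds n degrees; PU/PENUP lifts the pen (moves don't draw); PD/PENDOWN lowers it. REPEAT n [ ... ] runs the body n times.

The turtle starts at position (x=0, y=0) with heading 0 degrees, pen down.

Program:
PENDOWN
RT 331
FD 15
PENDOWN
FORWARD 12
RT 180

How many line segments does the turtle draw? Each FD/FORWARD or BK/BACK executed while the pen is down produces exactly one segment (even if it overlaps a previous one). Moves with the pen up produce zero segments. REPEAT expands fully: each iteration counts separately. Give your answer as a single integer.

Answer: 2

Derivation:
Executing turtle program step by step:
Start: pos=(0,0), heading=0, pen down
PD: pen down
RT 331: heading 0 -> 29
FD 15: (0,0) -> (13.119,7.272) [heading=29, draw]
PD: pen down
FD 12: (13.119,7.272) -> (23.615,13.09) [heading=29, draw]
RT 180: heading 29 -> 209
Final: pos=(23.615,13.09), heading=209, 2 segment(s) drawn
Segments drawn: 2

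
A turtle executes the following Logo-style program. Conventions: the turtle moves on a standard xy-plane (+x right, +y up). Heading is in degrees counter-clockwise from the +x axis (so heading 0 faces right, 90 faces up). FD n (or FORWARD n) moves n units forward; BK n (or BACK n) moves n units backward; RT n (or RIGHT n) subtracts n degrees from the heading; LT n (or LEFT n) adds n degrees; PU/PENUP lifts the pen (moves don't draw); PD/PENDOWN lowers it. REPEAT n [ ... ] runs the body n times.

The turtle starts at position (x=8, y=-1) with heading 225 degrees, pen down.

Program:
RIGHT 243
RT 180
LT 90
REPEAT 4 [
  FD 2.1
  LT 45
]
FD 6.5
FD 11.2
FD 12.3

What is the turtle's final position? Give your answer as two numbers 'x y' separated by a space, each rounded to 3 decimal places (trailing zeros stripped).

Executing turtle program step by step:
Start: pos=(8,-1), heading=225, pen down
RT 243: heading 225 -> 342
RT 180: heading 342 -> 162
LT 90: heading 162 -> 252
REPEAT 4 [
  -- iteration 1/4 --
  FD 2.1: (8,-1) -> (7.351,-2.997) [heading=252, draw]
  LT 45: heading 252 -> 297
  -- iteration 2/4 --
  FD 2.1: (7.351,-2.997) -> (8.304,-4.868) [heading=297, draw]
  LT 45: heading 297 -> 342
  -- iteration 3/4 --
  FD 2.1: (8.304,-4.868) -> (10.302,-5.517) [heading=342, draw]
  LT 45: heading 342 -> 27
  -- iteration 4/4 --
  FD 2.1: (10.302,-5.517) -> (12.173,-4.564) [heading=27, draw]
  LT 45: heading 27 -> 72
]
FD 6.5: (12.173,-4.564) -> (14.181,1.618) [heading=72, draw]
FD 11.2: (14.181,1.618) -> (17.642,12.27) [heading=72, draw]
FD 12.3: (17.642,12.27) -> (21.443,23.968) [heading=72, draw]
Final: pos=(21.443,23.968), heading=72, 7 segment(s) drawn

Answer: 21.443 23.968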